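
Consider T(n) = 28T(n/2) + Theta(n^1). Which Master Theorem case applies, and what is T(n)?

Master Theorem for T(n) = 28T(n/2) + O(n^1):

a = 28, b = 2, c = 1
log_b(a) = log_2(28) = 4.8074

Case 1: c = 1 < log_2(28) = 4.8074
T(n) = O(n^(log_2 28))

For T(n) = 28T(n/2) + O(n^1): log_2(28) = 4.8074. This is Case 1 of the Master Theorem (c < log_b(a), work dominated by leaves), giving O(n^(log_2 28)).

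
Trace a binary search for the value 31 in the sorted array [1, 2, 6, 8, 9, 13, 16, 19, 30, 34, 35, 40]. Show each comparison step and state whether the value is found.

Binary search for 31 in [1, 2, 6, 8, 9, 13, 16, 19, 30, 34, 35, 40]:

lo=0, hi=11, mid=5, arr[mid]=13 -> 13 < 31, search right half
lo=6, hi=11, mid=8, arr[mid]=30 -> 30 < 31, search right half
lo=9, hi=11, mid=10, arr[mid]=35 -> 35 > 31, search left half
lo=9, hi=9, mid=9, arr[mid]=34 -> 34 > 31, search left half
lo=9 > hi=8, target 31 not found

Binary search determines that 31 is not in the array after 4 comparisons. The search space was exhausted without finding the target.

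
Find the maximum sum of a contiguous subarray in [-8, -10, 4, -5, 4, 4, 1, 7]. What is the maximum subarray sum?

Using Kadane's algorithm on [-8, -10, 4, -5, 4, 4, 1, 7]:

Scanning through the array:
Position 1 (value -10): max_ending_here = -10, max_so_far = -8
Position 2 (value 4): max_ending_here = 4, max_so_far = 4
Position 3 (value -5): max_ending_here = -1, max_so_far = 4
Position 4 (value 4): max_ending_here = 4, max_so_far = 4
Position 5 (value 4): max_ending_here = 8, max_so_far = 8
Position 6 (value 1): max_ending_here = 9, max_so_far = 9
Position 7 (value 7): max_ending_here = 16, max_so_far = 16

Maximum subarray: [4, 4, 1, 7]
Maximum sum: 16

The maximum subarray is [4, 4, 1, 7] with sum 16. This subarray runs from index 4 to index 7.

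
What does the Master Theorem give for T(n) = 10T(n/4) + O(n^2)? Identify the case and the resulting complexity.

Master Theorem for T(n) = 10T(n/4) + O(n^2):

a = 10, b = 4, c = 2
log_b(a) = log_4(10) = 1.6610

Case 3: c = 2 > log_4(10) = 1.6610
T(n) = O(n^2) = O(n^2)

For T(n) = 10T(n/4) + O(n^2): log_4(10) = 1.6610. This is Case 3 of the Master Theorem (c > log_b(a), work dominated by root), giving O(n^2).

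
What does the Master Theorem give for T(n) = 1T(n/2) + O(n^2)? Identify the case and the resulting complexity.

Master Theorem for T(n) = 1T(n/2) + O(n^2):

a = 1, b = 2, c = 2
log_b(a) = log_2(1) = 0.0000

Case 3: c = 2 > log_2(1) = 0.0000
T(n) = O(n^2) = O(n^2)

For T(n) = 1T(n/2) + O(n^2): log_2(1) = 0.0000. This is Case 3 of the Master Theorem (c > log_b(a), work dominated by root), giving O(n^2).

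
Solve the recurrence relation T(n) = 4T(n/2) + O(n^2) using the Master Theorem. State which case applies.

Master Theorem for T(n) = 4T(n/2) + O(n^2):

a = 4, b = 2, c = 2
log_b(a) = log_2(4) = 2.0000

Case 2: c = 2 = log_2(4) = 2.0000
T(n) = O(n^2 log n) = O(n^2 log n)

For T(n) = 4T(n/2) + O(n^2): log_2(4) = 2.0000. This is Case 2 of the Master Theorem (c = log_b(a), equal work at all levels), giving O(n^2 log n).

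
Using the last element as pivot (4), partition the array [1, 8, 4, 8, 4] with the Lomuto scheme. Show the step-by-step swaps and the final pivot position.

Lomuto partition with pivot = 4:

Initial array: [1, 8, 4, 8, 4]

arr[0]=1 <= 4: swap with position 0, array becomes [1, 8, 4, 8, 4]
arr[1]=8 > 4: no swap
arr[2]=4 <= 4: swap with position 1, array becomes [1, 4, 8, 8, 4]
arr[3]=8 > 4: no swap

Place pivot at position 2: [1, 4, 4, 8, 8]
Pivot position: 2

After partitioning with pivot 4, the array becomes [1, 4, 4, 8, 8]. The pivot is placed at index 2. All elements to the left of the pivot are <= 4, and all elements to the right are > 4.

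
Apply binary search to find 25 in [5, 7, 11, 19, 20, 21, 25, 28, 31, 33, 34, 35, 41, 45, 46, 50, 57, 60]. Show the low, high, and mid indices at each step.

Binary search for 25 in [5, 7, 11, 19, 20, 21, 25, 28, 31, 33, 34, 35, 41, 45, 46, 50, 57, 60]:

lo=0, hi=17, mid=8, arr[mid]=31 -> 31 > 25, search left half
lo=0, hi=7, mid=3, arr[mid]=19 -> 19 < 25, search right half
lo=4, hi=7, mid=5, arr[mid]=21 -> 21 < 25, search right half
lo=6, hi=7, mid=6, arr[mid]=25 -> Found target at index 6!

Binary search finds 25 at index 6 after 4 comparisons. The search repeatedly halves the search space by comparing with the middle element.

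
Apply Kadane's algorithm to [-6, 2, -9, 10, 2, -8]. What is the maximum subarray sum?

Using Kadane's algorithm on [-6, 2, -9, 10, 2, -8]:

Scanning through the array:
Position 1 (value 2): max_ending_here = 2, max_so_far = 2
Position 2 (value -9): max_ending_here = -7, max_so_far = 2
Position 3 (value 10): max_ending_here = 10, max_so_far = 10
Position 4 (value 2): max_ending_here = 12, max_so_far = 12
Position 5 (value -8): max_ending_here = 4, max_so_far = 12

Maximum subarray: [10, 2]
Maximum sum: 12

The maximum subarray is [10, 2] with sum 12. This subarray runs from index 3 to index 4.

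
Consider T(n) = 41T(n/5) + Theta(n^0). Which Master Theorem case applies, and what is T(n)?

Master Theorem for T(n) = 41T(n/5) + O(n^0):

a = 41, b = 5, c = 0
log_b(a) = log_5(41) = 2.3074

Case 1: c = 0 < log_5(41) = 2.3074
T(n) = O(n^(log_5 41))

For T(n) = 41T(n/5) + O(n^0): log_5(41) = 2.3074. This is Case 1 of the Master Theorem (c < log_b(a), work dominated by leaves), giving O(n^(log_5 41)).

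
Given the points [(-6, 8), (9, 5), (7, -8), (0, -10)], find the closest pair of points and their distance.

Computing all pairwise distances among 4 points:

d((-6, 8), (9, 5)) = 15.2971
d((-6, 8), (7, -8)) = 20.6155
d((-6, 8), (0, -10)) = 18.9737
d((9, 5), (7, -8)) = 13.1529
d((9, 5), (0, -10)) = 17.4929
d((7, -8), (0, -10)) = 7.2801 <-- minimum

Closest pair: (7, -8) and (0, -10) with distance 7.2801

The closest pair is (7, -8) and (0, -10) with Euclidean distance 7.2801. For 4 points, brute-force pairwise comparison is shown above. For large n, the divide-and-conquer algorithm (sort by x, recurse on halves, check the dividing strip) achieves O(n log n).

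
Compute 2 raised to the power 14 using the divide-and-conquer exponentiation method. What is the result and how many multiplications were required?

Computing 2^14 by squaring (build up from 2^1; each line after the first costs one multiplication):

2^1 = 2
2^2 = (2^1)^2 = 2^2 = 4
2^3 = 2 * 2^2 = 2 * 4 = 8
2^6 = (2^3)^2 = 8^2 = 64
2^7 = 2 * 2^6 = 2 * 64 = 128
2^14 = (2^7)^2 = 128^2 = 16384

Result: 16384
Multiplications needed: 5 (5 lines after 2^1)

2^14 = 16384. Using exponentiation by squaring, this requires 5 multiplications. The key idea: if the exponent is even, square the half-power; if odd, multiply by the base once.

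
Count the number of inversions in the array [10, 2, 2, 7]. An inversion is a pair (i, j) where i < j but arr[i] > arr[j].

Finding inversions in [10, 2, 2, 7]:

(0, 1): arr[0]=10 > arr[1]=2
(0, 2): arr[0]=10 > arr[2]=2
(0, 3): arr[0]=10 > arr[3]=7

Total inversions: 3

The array has 3 inversion(s): (0,1), (0,2), (0,3). Each pair (i,j) satisfies i < j and arr[i] > arr[j].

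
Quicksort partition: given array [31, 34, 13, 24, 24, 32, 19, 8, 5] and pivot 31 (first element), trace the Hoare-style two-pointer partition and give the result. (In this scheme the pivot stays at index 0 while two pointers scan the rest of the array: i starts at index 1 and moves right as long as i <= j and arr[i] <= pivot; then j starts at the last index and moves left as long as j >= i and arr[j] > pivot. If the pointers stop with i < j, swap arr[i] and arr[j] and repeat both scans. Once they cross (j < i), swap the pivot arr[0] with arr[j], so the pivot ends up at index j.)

Hoare-style two-pointer partition with pivot = 31:

Initial array: [31, 34, 13, 24, 24, 32, 19, 8, 5]

Pointers start at i = 1, j = 8.
i stops at index 1 (arr[1]=34 > 31), j stops at index 8 (arr[8]=5 <= 31): swap arr[1] and arr[8], array becomes [31, 5, 13, 24, 24, 32, 19, 8, 34]
i stops at index 5 (arr[5]=32 > 31), j stops at index 7 (arr[7]=8 <= 31): swap arr[5] and arr[7], array becomes [31, 5, 13, 24, 24, 8, 19, 32, 34]
i ends at 7, j ends at 6: the pointers have crossed (j < i), so scanning stops.

Swap pivot arr[0] with arr[6] to place pivot at position 6: [19, 5, 13, 24, 24, 8, 31, 32, 34]
Pivot position: 6

After partitioning with pivot 31, the array becomes [19, 5, 13, 24, 24, 8, 31, 32, 34]. The pivot is placed at index 6. All elements to the left of the pivot are <= 31, and all elements to the right are > 31.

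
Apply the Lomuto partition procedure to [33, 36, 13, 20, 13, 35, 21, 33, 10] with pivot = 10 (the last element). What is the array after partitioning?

Lomuto partition with pivot = 10:

Initial array: [33, 36, 13, 20, 13, 35, 21, 33, 10]

arr[0]=33 > 10: no swap
arr[1]=36 > 10: no swap
arr[2]=13 > 10: no swap
arr[3]=20 > 10: no swap
arr[4]=13 > 10: no swap
arr[5]=35 > 10: no swap
arr[6]=21 > 10: no swap
arr[7]=33 > 10: no swap

Place pivot at position 0: [10, 36, 13, 20, 13, 35, 21, 33, 33]
Pivot position: 0

After partitioning with pivot 10, the array becomes [10, 36, 13, 20, 13, 35, 21, 33, 33]. The pivot is placed at index 0. All elements to the left of the pivot are <= 10, and all elements to the right are > 10.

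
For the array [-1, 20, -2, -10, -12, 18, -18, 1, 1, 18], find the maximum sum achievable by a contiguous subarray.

Using Kadane's algorithm on [-1, 20, -2, -10, -12, 18, -18, 1, 1, 18]:

Scanning through the array:
Position 1 (value 20): max_ending_here = 20, max_so_far = 20
Position 2 (value -2): max_ending_here = 18, max_so_far = 20
Position 3 (value -10): max_ending_here = 8, max_so_far = 20
Position 4 (value -12): max_ending_here = -4, max_so_far = 20
Position 5 (value 18): max_ending_here = 18, max_so_far = 20
Position 6 (value -18): max_ending_here = 0, max_so_far = 20
Position 7 (value 1): max_ending_here = 1, max_so_far = 20
Position 8 (value 1): max_ending_here = 2, max_so_far = 20
Position 9 (value 18): max_ending_here = 20, max_so_far = 20

Maximum subarray: [20]
Maximum sum: 20

The maximum subarray is [20] with sum 20. This subarray runs from index 1 to index 1.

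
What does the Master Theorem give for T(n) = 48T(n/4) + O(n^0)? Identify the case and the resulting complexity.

Master Theorem for T(n) = 48T(n/4) + O(n^0):

a = 48, b = 4, c = 0
log_b(a) = log_4(48) = 2.7925

Case 1: c = 0 < log_4(48) = 2.7925
T(n) = O(n^(log_4 48))

For T(n) = 48T(n/4) + O(n^0): log_4(48) = 2.7925. This is Case 1 of the Master Theorem (c < log_b(a), work dominated by leaves), giving O(n^(log_4 48)).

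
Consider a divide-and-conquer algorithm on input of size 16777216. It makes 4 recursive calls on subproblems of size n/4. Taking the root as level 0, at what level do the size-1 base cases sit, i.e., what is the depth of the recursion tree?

For divide and conquer with division factor 4:

Problem sizes at each level:
Level 0: 16777216
Level 1: 4194304
Level 2: 1048576
Level 3: 262144
Level 4: 65536
Level 5: 16384
Level 6: 4096
Level 7: 1024
Level 8: 256
Level 9: 64
Level 10: 16
Level 11: 4
Level 12: 1

The root is level 0 and the size-1 base case is level 12 (the tree spans levels 0 through 12, i.e. 13 levels counting the root), so the depth is the number of divisions: log_4(16777216) = 12

The recursion tree depth is log_4(16777216) = 12. At each level, the problem size is divided by 4, so it takes 12 divisions to reduce to a base case of size 1. The algorithm makes 4 recursive calls at each level.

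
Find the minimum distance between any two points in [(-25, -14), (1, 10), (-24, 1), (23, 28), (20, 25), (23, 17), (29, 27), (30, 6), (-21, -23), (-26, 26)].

Computing all pairwise distances among 10 points:

d((-25, -14), (1, 10)) = 35.3836
d((-25, -14), (-24, 1)) = 15.0333
d((-25, -14), (23, 28)) = 63.7809
d((-25, -14), (20, 25)) = 59.5483
d((-25, -14), (23, 17)) = 57.1402
d((-25, -14), (29, 27)) = 67.8012
d((-25, -14), (30, 6)) = 58.5235
d((-25, -14), (-21, -23)) = 9.8489
d((-25, -14), (-26, 26)) = 40.0125
d((1, 10), (-24, 1)) = 26.5707
d((1, 10), (23, 28)) = 28.4253
d((1, 10), (20, 25)) = 24.2074
d((1, 10), (23, 17)) = 23.0868
d((1, 10), (29, 27)) = 32.7567
d((1, 10), (30, 6)) = 29.2746
d((1, 10), (-21, -23)) = 39.6611
d((1, 10), (-26, 26)) = 31.3847
d((-24, 1), (23, 28)) = 54.2033
d((-24, 1), (20, 25)) = 50.1199
d((-24, 1), (23, 17)) = 49.6488
d((-24, 1), (29, 27)) = 59.0339
d((-24, 1), (30, 6)) = 54.231
d((-24, 1), (-21, -23)) = 24.1868
d((-24, 1), (-26, 26)) = 25.0799
d((23, 28), (20, 25)) = 4.2426 <-- minimum
d((23, 28), (23, 17)) = 11.0
d((23, 28), (29, 27)) = 6.0828
d((23, 28), (30, 6)) = 23.0868
d((23, 28), (-21, -23)) = 67.3573
d((23, 28), (-26, 26)) = 49.0408
d((20, 25), (23, 17)) = 8.544
d((20, 25), (29, 27)) = 9.2195
d((20, 25), (30, 6)) = 21.4709
d((20, 25), (-21, -23)) = 63.1269
d((20, 25), (-26, 26)) = 46.0109
d((23, 17), (29, 27)) = 11.6619
d((23, 17), (30, 6)) = 13.0384
d((23, 17), (-21, -23)) = 59.4643
d((23, 17), (-26, 26)) = 49.8197
d((29, 27), (30, 6)) = 21.0238
d((29, 27), (-21, -23)) = 70.7107
d((29, 27), (-26, 26)) = 55.0091
d((30, 6), (-21, -23)) = 58.6686
d((30, 6), (-26, 26)) = 59.4643
d((-21, -23), (-26, 26)) = 49.2544

Closest pair: (23, 28) and (20, 25) with distance 4.2426

The closest pair is (23, 28) and (20, 25) with Euclidean distance 4.2426. For 10 points, brute-force pairwise comparison is shown above. For large n, the divide-and-conquer algorithm (sort by x, recurse on halves, check the dividing strip) achieves O(n log n).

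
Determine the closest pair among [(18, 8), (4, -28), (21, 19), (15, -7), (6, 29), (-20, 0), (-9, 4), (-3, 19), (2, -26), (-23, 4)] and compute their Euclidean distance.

Computing all pairwise distances among 10 points:

d((18, 8), (4, -28)) = 38.6264
d((18, 8), (21, 19)) = 11.4018
d((18, 8), (15, -7)) = 15.2971
d((18, 8), (6, 29)) = 24.1868
d((18, 8), (-20, 0)) = 38.833
d((18, 8), (-9, 4)) = 27.2947
d((18, 8), (-3, 19)) = 23.7065
d((18, 8), (2, -26)) = 37.5766
d((18, 8), (-23, 4)) = 41.1947
d((4, -28), (21, 19)) = 49.98
d((4, -28), (15, -7)) = 23.7065
d((4, -28), (6, 29)) = 57.0351
d((4, -28), (-20, 0)) = 36.8782
d((4, -28), (-9, 4)) = 34.5398
d((4, -28), (-3, 19)) = 47.5184
d((4, -28), (2, -26)) = 2.8284 <-- minimum
d((4, -28), (-23, 4)) = 41.8688
d((21, 19), (15, -7)) = 26.6833
d((21, 19), (6, 29)) = 18.0278
d((21, 19), (-20, 0)) = 45.1885
d((21, 19), (-9, 4)) = 33.541
d((21, 19), (-3, 19)) = 24.0
d((21, 19), (2, -26)) = 48.8467
d((21, 19), (-23, 4)) = 46.4866
d((15, -7), (6, 29)) = 37.108
d((15, -7), (-20, 0)) = 35.6931
d((15, -7), (-9, 4)) = 26.4008
d((15, -7), (-3, 19)) = 31.6228
d((15, -7), (2, -26)) = 23.0217
d((15, -7), (-23, 4)) = 39.5601
d((6, 29), (-20, 0)) = 38.9487
d((6, 29), (-9, 4)) = 29.1548
d((6, 29), (-3, 19)) = 13.4536
d((6, 29), (2, -26)) = 55.1453
d((6, 29), (-23, 4)) = 38.2884
d((-20, 0), (-9, 4)) = 11.7047
d((-20, 0), (-3, 19)) = 25.4951
d((-20, 0), (2, -26)) = 34.0588
d((-20, 0), (-23, 4)) = 5.0
d((-9, 4), (-3, 19)) = 16.1555
d((-9, 4), (2, -26)) = 31.9531
d((-9, 4), (-23, 4)) = 14.0
d((-3, 19), (2, -26)) = 45.2769
d((-3, 19), (-23, 4)) = 25.0
d((2, -26), (-23, 4)) = 39.0512

Closest pair: (4, -28) and (2, -26) with distance 2.8284

The closest pair is (4, -28) and (2, -26) with Euclidean distance 2.8284. For 10 points, brute-force pairwise comparison is shown above. For large n, the divide-and-conquer algorithm (sort by x, recurse on halves, check the dividing strip) achieves O(n log n).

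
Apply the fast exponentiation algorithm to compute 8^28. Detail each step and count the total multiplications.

Computing 8^28 by squaring (build up from 8^1; each line after the first costs one multiplication):

8^1 = 8
8^2 = (8^1)^2 = 8^2 = 64
8^3 = 8 * 8^2 = 8 * 64 = 512
8^6 = (8^3)^2 = 512^2 = 262144
8^7 = 8 * 8^6 = 8 * 262144 = 2097152
8^14 = (8^7)^2 = 2097152^2 = 4398046511104
8^28 = (8^14)^2 = 4398046511104^2 = 19342813113834066795298816

Result: 19342813113834066795298816
Multiplications needed: 6 (6 lines after 8^1)

8^28 = 19342813113834066795298816. Using exponentiation by squaring, this requires 6 multiplications. The key idea: if the exponent is even, square the half-power; if odd, multiply by the base once.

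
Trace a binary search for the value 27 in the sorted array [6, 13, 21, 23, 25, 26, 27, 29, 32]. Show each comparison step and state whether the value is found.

Binary search for 27 in [6, 13, 21, 23, 25, 26, 27, 29, 32]:

lo=0, hi=8, mid=4, arr[mid]=25 -> 25 < 27, search right half
lo=5, hi=8, mid=6, arr[mid]=27 -> Found target at index 6!

Binary search finds 27 at index 6 after 2 comparisons. The search repeatedly halves the search space by comparing with the middle element.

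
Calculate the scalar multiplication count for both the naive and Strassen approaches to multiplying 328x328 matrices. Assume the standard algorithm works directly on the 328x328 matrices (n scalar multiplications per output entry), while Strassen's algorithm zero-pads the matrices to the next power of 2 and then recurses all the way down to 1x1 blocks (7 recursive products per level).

Matrix multiplication for 328x328 matrices:

Strassen's algorithm requires power-of-2 dimensions. Pad 328x328 to 512x512 (next power of 2).

Standard algorithm: 328^3 = 35287552 multiplications
Strassen's algorithm: 7^(log2(512)) = 7^9 = 40353607 multiplications
Difference: 35287552 - 40353607 = -5066055 (Strassen uses MORE here due to padding overhead — for small or just-over-power-of-2 n, padding can outweigh the per-level savings)

Standard: 35287552 multiplications (328^3). Strassen: 40353607 multiplications (7^9, after padding to 512x512). Strassen reduces 8 recursive multiplications to 7 at each level.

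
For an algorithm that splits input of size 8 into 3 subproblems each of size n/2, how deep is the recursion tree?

For divide and conquer with division factor 2:

Problem sizes at each level:
Level 0: 8
Level 1: 4
Level 2: 2
Level 3: 1

The root is level 0 and the size-1 base case is level 3 (the tree spans levels 0 through 3, i.e. 4 levels counting the root), so the depth is the number of divisions: log_2(8) = 3

The recursion tree depth is log_2(8) = 3. At each level, the problem size is divided by 2, so it takes 3 divisions to reduce to a base case of size 1. The algorithm makes 3 recursive calls at each level.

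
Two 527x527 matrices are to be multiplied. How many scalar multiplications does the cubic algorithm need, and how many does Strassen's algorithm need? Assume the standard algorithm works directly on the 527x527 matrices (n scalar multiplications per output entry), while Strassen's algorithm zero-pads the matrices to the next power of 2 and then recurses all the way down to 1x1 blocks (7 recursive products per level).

Matrix multiplication for 527x527 matrices:

Strassen's algorithm requires power-of-2 dimensions. Pad 527x527 to 1024x1024 (next power of 2).

Standard algorithm: 527^3 = 146363183 multiplications
Strassen's algorithm: 7^(log2(1024)) = 7^10 = 282475249 multiplications
Difference: 146363183 - 282475249 = -136112066 (Strassen uses MORE here due to padding overhead — for small or just-over-power-of-2 n, padding can outweigh the per-level savings)

Standard: 146363183 multiplications (527^3). Strassen: 282475249 multiplications (7^10, after padding to 1024x1024). Strassen reduces 8 recursive multiplications to 7 at each level.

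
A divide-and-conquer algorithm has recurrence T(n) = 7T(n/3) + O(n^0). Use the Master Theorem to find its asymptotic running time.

Master Theorem for T(n) = 7T(n/3) + O(n^0):

a = 7, b = 3, c = 0
log_b(a) = log_3(7) = 1.7712

Case 1: c = 0 < log_3(7) = 1.7712
T(n) = O(n^(log_3 7))

For T(n) = 7T(n/3) + O(n^0): log_3(7) = 1.7712. This is Case 1 of the Master Theorem (c < log_b(a), work dominated by leaves), giving O(n^(log_3 7)).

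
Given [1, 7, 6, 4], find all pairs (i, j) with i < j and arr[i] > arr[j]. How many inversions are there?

Finding inversions in [1, 7, 6, 4]:

(1, 2): arr[1]=7 > arr[2]=6
(1, 3): arr[1]=7 > arr[3]=4
(2, 3): arr[2]=6 > arr[3]=4

Total inversions: 3

The array has 3 inversion(s): (1,2), (1,3), (2,3). Each pair (i,j) satisfies i < j and arr[i] > arr[j].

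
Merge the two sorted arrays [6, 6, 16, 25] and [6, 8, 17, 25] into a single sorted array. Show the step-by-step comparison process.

Merging process:

Compare 6 vs 6: take 6 from left. Merged: [6]
Compare 6 vs 6: take 6 from left. Merged: [6, 6]
Compare 16 vs 6: take 6 from right. Merged: [6, 6, 6]
Compare 16 vs 8: take 8 from right. Merged: [6, 6, 6, 8]
Compare 16 vs 17: take 16 from left. Merged: [6, 6, 6, 8, 16]
Compare 25 vs 17: take 17 from right. Merged: [6, 6, 6, 8, 16, 17]
Compare 25 vs 25: take 25 from left. Merged: [6, 6, 6, 8, 16, 17, 25]
Append remaining from right: [25]. Merged: [6, 6, 6, 8, 16, 17, 25, 25]

Final merged array: [6, 6, 6, 8, 16, 17, 25, 25]
Total comparisons: 7

The merged array is [6, 6, 6, 8, 16, 17, 25, 25], requiring 7 comparisons. The merge step runs in O(n) time where n is the total number of elements.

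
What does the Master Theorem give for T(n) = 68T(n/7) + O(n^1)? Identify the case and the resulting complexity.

Master Theorem for T(n) = 68T(n/7) + O(n^1):

a = 68, b = 7, c = 1
log_b(a) = log_7(68) = 2.1684

Case 1: c = 1 < log_7(68) = 2.1684
T(n) = O(n^(log_7 68))

For T(n) = 68T(n/7) + O(n^1): log_7(68) = 2.1684. This is Case 1 of the Master Theorem (c < log_b(a), work dominated by leaves), giving O(n^(log_7 68)).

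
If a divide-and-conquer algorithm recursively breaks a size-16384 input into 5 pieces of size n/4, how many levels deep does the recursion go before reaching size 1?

For divide and conquer with division factor 4:

Problem sizes at each level:
Level 0: 16384
Level 1: 4096
Level 2: 1024
Level 3: 256
Level 4: 64
Level 5: 16
Level 6: 4
Level 7: 1

The root is level 0 and the size-1 base case is level 7 (the tree spans levels 0 through 7, i.e. 8 levels counting the root), so the depth is the number of divisions: log_4(16384) = 7

The recursion tree depth is log_4(16384) = 7. At each level, the problem size is divided by 4, so it takes 7 divisions to reduce to a base case of size 1. The algorithm makes 5 recursive calls at each level.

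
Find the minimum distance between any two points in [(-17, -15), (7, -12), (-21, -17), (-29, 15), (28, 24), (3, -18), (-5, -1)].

Computing all pairwise distances among 7 points:

d((-17, -15), (7, -12)) = 24.1868
d((-17, -15), (-21, -17)) = 4.4721 <-- minimum
d((-17, -15), (-29, 15)) = 32.311
d((-17, -15), (28, 24)) = 59.5483
d((-17, -15), (3, -18)) = 20.2237
d((-17, -15), (-5, -1)) = 18.4391
d((7, -12), (-21, -17)) = 28.4429
d((7, -12), (-29, 15)) = 45.0
d((7, -12), (28, 24)) = 41.6773
d((7, -12), (3, -18)) = 7.2111
d((7, -12), (-5, -1)) = 16.2788
d((-21, -17), (-29, 15)) = 32.9848
d((-21, -17), (28, 24)) = 63.8905
d((-21, -17), (3, -18)) = 24.0208
d((-21, -17), (-5, -1)) = 22.6274
d((-29, 15), (28, 24)) = 57.7062
d((-29, 15), (3, -18)) = 45.9674
d((-29, 15), (-5, -1)) = 28.8444
d((28, 24), (3, -18)) = 48.8774
d((28, 24), (-5, -1)) = 41.4005
d((3, -18), (-5, -1)) = 18.7883

Closest pair: (-17, -15) and (-21, -17) with distance 4.4721

The closest pair is (-17, -15) and (-21, -17) with Euclidean distance 4.4721. For 7 points, brute-force pairwise comparison is shown above. For large n, the divide-and-conquer algorithm (sort by x, recurse on halves, check the dividing strip) achieves O(n log n).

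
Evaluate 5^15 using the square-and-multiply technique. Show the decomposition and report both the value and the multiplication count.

Computing 5^15 by squaring (build up from 5^1; each line after the first costs one multiplication):

5^1 = 5
5^2 = (5^1)^2 = 5^2 = 25
5^3 = 5 * 5^2 = 5 * 25 = 125
5^6 = (5^3)^2 = 125^2 = 15625
5^7 = 5 * 5^6 = 5 * 15625 = 78125
5^14 = (5^7)^2 = 78125^2 = 6103515625
5^15 = 5 * 5^14 = 5 * 6103515625 = 30517578125

Result: 30517578125
Multiplications needed: 6 (6 lines after 5^1)

5^15 = 30517578125. Using exponentiation by squaring, this requires 6 multiplications. The key idea: if the exponent is even, square the half-power; if odd, multiply by the base once.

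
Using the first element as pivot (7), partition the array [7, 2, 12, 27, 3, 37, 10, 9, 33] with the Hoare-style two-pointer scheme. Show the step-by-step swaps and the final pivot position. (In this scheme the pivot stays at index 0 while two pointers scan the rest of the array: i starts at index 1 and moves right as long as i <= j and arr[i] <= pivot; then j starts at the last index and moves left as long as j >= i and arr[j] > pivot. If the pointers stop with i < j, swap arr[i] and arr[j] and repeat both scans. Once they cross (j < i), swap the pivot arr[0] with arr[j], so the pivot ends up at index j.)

Hoare-style two-pointer partition with pivot = 7:

Initial array: [7, 2, 12, 27, 3, 37, 10, 9, 33]

Pointers start at i = 1, j = 8.
i stops at index 2 (arr[2]=12 > 7), j stops at index 4 (arr[4]=3 <= 7): swap arr[2] and arr[4], array becomes [7, 2, 3, 27, 12, 37, 10, 9, 33]
i ends at 3, j ends at 2: the pointers have crossed (j < i), so scanning stops.

Swap pivot arr[0] with arr[2] to place pivot at position 2: [3, 2, 7, 27, 12, 37, 10, 9, 33]
Pivot position: 2

After partitioning with pivot 7, the array becomes [3, 2, 7, 27, 12, 37, 10, 9, 33]. The pivot is placed at index 2. All elements to the left of the pivot are <= 7, and all elements to the right are > 7.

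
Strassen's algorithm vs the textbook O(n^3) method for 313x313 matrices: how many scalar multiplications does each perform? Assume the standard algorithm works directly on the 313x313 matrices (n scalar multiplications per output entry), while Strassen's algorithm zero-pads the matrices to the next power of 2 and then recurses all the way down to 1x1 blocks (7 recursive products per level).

Matrix multiplication for 313x313 matrices:

Strassen's algorithm requires power-of-2 dimensions. Pad 313x313 to 512x512 (next power of 2).

Standard algorithm: 313^3 = 30664297 multiplications
Strassen's algorithm: 7^(log2(512)) = 7^9 = 40353607 multiplications
Difference: 30664297 - 40353607 = -9689310 (Strassen uses MORE here due to padding overhead — for small or just-over-power-of-2 n, padding can outweigh the per-level savings)

Standard: 30664297 multiplications (313^3). Strassen: 40353607 multiplications (7^9, after padding to 512x512). Strassen reduces 8 recursive multiplications to 7 at each level.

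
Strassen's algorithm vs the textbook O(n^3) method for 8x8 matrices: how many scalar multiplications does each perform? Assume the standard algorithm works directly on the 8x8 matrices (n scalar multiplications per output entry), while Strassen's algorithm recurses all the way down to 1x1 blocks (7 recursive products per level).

Matrix multiplication for 8x8 matrices:

Standard algorithm: 8^3 = 512 multiplications
Strassen's algorithm: 7^(log2(8)) = 7^3 = 343 multiplications
Savings: 512 - 343 = 169 multiplications

Standard: 512 multiplications (8^3). Strassen: 343 multiplications (7^3). Strassen reduces 8 recursive multiplications to 7 at each level.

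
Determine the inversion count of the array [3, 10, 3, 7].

Finding inversions in [3, 10, 3, 7]:

(1, 2): arr[1]=10 > arr[2]=3
(1, 3): arr[1]=10 > arr[3]=7

Total inversions: 2

The array has 2 inversion(s): (1,2), (1,3). Each pair (i,j) satisfies i < j and arr[i] > arr[j].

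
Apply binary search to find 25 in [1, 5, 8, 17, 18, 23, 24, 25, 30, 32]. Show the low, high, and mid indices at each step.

Binary search for 25 in [1, 5, 8, 17, 18, 23, 24, 25, 30, 32]:

lo=0, hi=9, mid=4, arr[mid]=18 -> 18 < 25, search right half
lo=5, hi=9, mid=7, arr[mid]=25 -> Found target at index 7!

Binary search finds 25 at index 7 after 2 comparisons. The search repeatedly halves the search space by comparing with the middle element.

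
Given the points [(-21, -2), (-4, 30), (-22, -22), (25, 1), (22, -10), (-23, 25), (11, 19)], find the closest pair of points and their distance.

Computing all pairwise distances among 7 points:

d((-21, -2), (-4, 30)) = 36.2353
d((-21, -2), (-22, -22)) = 20.025
d((-21, -2), (25, 1)) = 46.0977
d((-21, -2), (22, -10)) = 43.7379
d((-21, -2), (-23, 25)) = 27.074
d((-21, -2), (11, 19)) = 38.2753
d((-4, 30), (-22, -22)) = 55.0273
d((-4, 30), (25, 1)) = 41.0122
d((-4, 30), (22, -10)) = 47.7074
d((-4, 30), (-23, 25)) = 19.6469
d((-4, 30), (11, 19)) = 18.6011
d((-22, -22), (25, 1)) = 52.3259
d((-22, -22), (22, -10)) = 45.607
d((-22, -22), (-23, 25)) = 47.0106
d((-22, -22), (11, 19)) = 52.6308
d((25, 1), (22, -10)) = 11.4018 <-- minimum
d((25, 1), (-23, 25)) = 53.6656
d((25, 1), (11, 19)) = 22.8035
d((22, -10), (-23, 25)) = 57.0088
d((22, -10), (11, 19)) = 31.0161
d((-23, 25), (11, 19)) = 34.5254

Closest pair: (25, 1) and (22, -10) with distance 11.4018

The closest pair is (25, 1) and (22, -10) with Euclidean distance 11.4018. For 7 points, brute-force pairwise comparison is shown above. For large n, the divide-and-conquer algorithm (sort by x, recurse on halves, check the dividing strip) achieves O(n log n).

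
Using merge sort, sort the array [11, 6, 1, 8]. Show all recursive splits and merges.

Merge sort trace:

Split: [11, 6, 1, 8] -> [11, 6] and [1, 8]
  Split: [11, 6] -> [11] and [6]
  Merge: [11] + [6] -> [6, 11]
  Split: [1, 8] -> [1] and [8]
  Merge: [1] + [8] -> [1, 8]
Merge: [6, 11] + [1, 8] -> [1, 6, 8, 11]

Final sorted array: [1, 6, 8, 11]

The merge sort proceeds by recursively splitting the array and merging sorted halves.
After all merges, the sorted array is [1, 6, 8, 11].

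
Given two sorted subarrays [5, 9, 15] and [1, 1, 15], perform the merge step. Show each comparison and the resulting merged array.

Merging process:

Compare 5 vs 1: take 1 from right. Merged: [1]
Compare 5 vs 1: take 1 from right. Merged: [1, 1]
Compare 5 vs 15: take 5 from left. Merged: [1, 1, 5]
Compare 9 vs 15: take 9 from left. Merged: [1, 1, 5, 9]
Compare 15 vs 15: take 15 from left. Merged: [1, 1, 5, 9, 15]
Append remaining from right: [15]. Merged: [1, 1, 5, 9, 15, 15]

Final merged array: [1, 1, 5, 9, 15, 15]
Total comparisons: 5

The merged array is [1, 1, 5, 9, 15, 15], requiring 5 comparisons. The merge step runs in O(n) time where n is the total number of elements.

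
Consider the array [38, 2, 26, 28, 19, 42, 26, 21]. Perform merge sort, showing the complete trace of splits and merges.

Merge sort trace:

Split: [38, 2, 26, 28, 19, 42, 26, 21] -> [38, 2, 26, 28] and [19, 42, 26, 21]
  Split: [38, 2, 26, 28] -> [38, 2] and [26, 28]
    Split: [38, 2] -> [38] and [2]
    Merge: [38] + [2] -> [2, 38]
    Split: [26, 28] -> [26] and [28]
    Merge: [26] + [28] -> [26, 28]
  Merge: [2, 38] + [26, 28] -> [2, 26, 28, 38]
  Split: [19, 42, 26, 21] -> [19, 42] and [26, 21]
    Split: [19, 42] -> [19] and [42]
    Merge: [19] + [42] -> [19, 42]
    Split: [26, 21] -> [26] and [21]
    Merge: [26] + [21] -> [21, 26]
  Merge: [19, 42] + [21, 26] -> [19, 21, 26, 42]
Merge: [2, 26, 28, 38] + [19, 21, 26, 42] -> [2, 19, 21, 26, 26, 28, 38, 42]

Final sorted array: [2, 19, 21, 26, 26, 28, 38, 42]

The merge sort proceeds by recursively splitting the array and merging sorted halves.
After all merges, the sorted array is [2, 19, 21, 26, 26, 28, 38, 42].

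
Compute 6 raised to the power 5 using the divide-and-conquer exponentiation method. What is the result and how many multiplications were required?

Computing 6^5 by squaring (build up from 6^1; each line after the first costs one multiplication):

6^1 = 6
6^2 = (6^1)^2 = 6^2 = 36
6^4 = (6^2)^2 = 36^2 = 1296
6^5 = 6 * 6^4 = 6 * 1296 = 7776

Result: 7776
Multiplications needed: 3 (3 lines after 6^1)

6^5 = 7776. Using exponentiation by squaring, this requires 3 multiplications. The key idea: if the exponent is even, square the half-power; if odd, multiply by the base once.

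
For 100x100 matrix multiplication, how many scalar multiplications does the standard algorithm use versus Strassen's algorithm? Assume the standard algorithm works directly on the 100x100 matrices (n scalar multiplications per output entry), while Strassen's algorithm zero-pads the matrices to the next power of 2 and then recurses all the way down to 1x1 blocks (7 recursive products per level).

Matrix multiplication for 100x100 matrices:

Strassen's algorithm requires power-of-2 dimensions. Pad 100x100 to 128x128 (next power of 2).

Standard algorithm: 100^3 = 1000000 multiplications
Strassen's algorithm: 7^(log2(128)) = 7^7 = 823543 multiplications
Savings: 1000000 - 823543 = 176457 multiplications

Standard: 1000000 multiplications (100^3). Strassen: 823543 multiplications (7^7, after padding to 128x128). Strassen reduces 8 recursive multiplications to 7 at each level.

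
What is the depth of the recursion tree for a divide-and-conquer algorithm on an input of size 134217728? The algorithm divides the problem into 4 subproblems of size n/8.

For divide and conquer with division factor 8:

Problem sizes at each level:
Level 0: 134217728
Level 1: 16777216
Level 2: 2097152
Level 3: 262144
Level 4: 32768
Level 5: 4096
Level 6: 512
Level 7: 64
Level 8: 8
Level 9: 1

The root is level 0 and the size-1 base case is level 9 (the tree spans levels 0 through 9, i.e. 10 levels counting the root), so the depth is the number of divisions: log_8(134217728) = 9

The recursion tree depth is log_8(134217728) = 9. At each level, the problem size is divided by 8, so it takes 9 divisions to reduce to a base case of size 1. The algorithm makes 4 recursive calls at each level.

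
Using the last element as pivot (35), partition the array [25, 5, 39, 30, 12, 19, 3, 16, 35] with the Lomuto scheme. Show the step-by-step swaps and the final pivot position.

Lomuto partition with pivot = 35:

Initial array: [25, 5, 39, 30, 12, 19, 3, 16, 35]

arr[0]=25 <= 35: swap with position 0, array becomes [25, 5, 39, 30, 12, 19, 3, 16, 35]
arr[1]=5 <= 35: swap with position 1, array becomes [25, 5, 39, 30, 12, 19, 3, 16, 35]
arr[2]=39 > 35: no swap
arr[3]=30 <= 35: swap with position 2, array becomes [25, 5, 30, 39, 12, 19, 3, 16, 35]
arr[4]=12 <= 35: swap with position 3, array becomes [25, 5, 30, 12, 39, 19, 3, 16, 35]
arr[5]=19 <= 35: swap with position 4, array becomes [25, 5, 30, 12, 19, 39, 3, 16, 35]
arr[6]=3 <= 35: swap with position 5, array becomes [25, 5, 30, 12, 19, 3, 39, 16, 35]
arr[7]=16 <= 35: swap with position 6, array becomes [25, 5, 30, 12, 19, 3, 16, 39, 35]

Place pivot at position 7: [25, 5, 30, 12, 19, 3, 16, 35, 39]
Pivot position: 7

After partitioning with pivot 35, the array becomes [25, 5, 30, 12, 19, 3, 16, 35, 39]. The pivot is placed at index 7. All elements to the left of the pivot are <= 35, and all elements to the right are > 35.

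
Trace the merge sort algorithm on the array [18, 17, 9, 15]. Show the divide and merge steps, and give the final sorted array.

Merge sort trace:

Split: [18, 17, 9, 15] -> [18, 17] and [9, 15]
  Split: [18, 17] -> [18] and [17]
  Merge: [18] + [17] -> [17, 18]
  Split: [9, 15] -> [9] and [15]
  Merge: [9] + [15] -> [9, 15]
Merge: [17, 18] + [9, 15] -> [9, 15, 17, 18]

Final sorted array: [9, 15, 17, 18]

The merge sort proceeds by recursively splitting the array and merging sorted halves.
After all merges, the sorted array is [9, 15, 17, 18].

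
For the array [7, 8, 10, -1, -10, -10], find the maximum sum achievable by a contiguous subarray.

Using Kadane's algorithm on [7, 8, 10, -1, -10, -10]:

Scanning through the array:
Position 1 (value 8): max_ending_here = 15, max_so_far = 15
Position 2 (value 10): max_ending_here = 25, max_so_far = 25
Position 3 (value -1): max_ending_here = 24, max_so_far = 25
Position 4 (value -10): max_ending_here = 14, max_so_far = 25
Position 5 (value -10): max_ending_here = 4, max_so_far = 25

Maximum subarray: [7, 8, 10]
Maximum sum: 25

The maximum subarray is [7, 8, 10] with sum 25. This subarray runs from index 0 to index 2.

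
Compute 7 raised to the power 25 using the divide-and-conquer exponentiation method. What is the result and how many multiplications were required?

Computing 7^25 by squaring (build up from 7^1; each line after the first costs one multiplication):

7^1 = 7
7^2 = (7^1)^2 = 7^2 = 49
7^3 = 7 * 7^2 = 7 * 49 = 343
7^6 = (7^3)^2 = 343^2 = 117649
7^12 = (7^6)^2 = 117649^2 = 13841287201
7^24 = (7^12)^2 = 13841287201^2 = 191581231380566414401
7^25 = 7 * 7^24 = 7 * 191581231380566414401 = 1341068619663964900807

Result: 1341068619663964900807
Multiplications needed: 6 (6 lines after 7^1)

7^25 = 1341068619663964900807. Using exponentiation by squaring, this requires 6 multiplications. The key idea: if the exponent is even, square the half-power; if odd, multiply by the base once.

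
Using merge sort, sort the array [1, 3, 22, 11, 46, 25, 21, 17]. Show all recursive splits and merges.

Merge sort trace:

Split: [1, 3, 22, 11, 46, 25, 21, 17] -> [1, 3, 22, 11] and [46, 25, 21, 17]
  Split: [1, 3, 22, 11] -> [1, 3] and [22, 11]
    Split: [1, 3] -> [1] and [3]
    Merge: [1] + [3] -> [1, 3]
    Split: [22, 11] -> [22] and [11]
    Merge: [22] + [11] -> [11, 22]
  Merge: [1, 3] + [11, 22] -> [1, 3, 11, 22]
  Split: [46, 25, 21, 17] -> [46, 25] and [21, 17]
    Split: [46, 25] -> [46] and [25]
    Merge: [46] + [25] -> [25, 46]
    Split: [21, 17] -> [21] and [17]
    Merge: [21] + [17] -> [17, 21]
  Merge: [25, 46] + [17, 21] -> [17, 21, 25, 46]
Merge: [1, 3, 11, 22] + [17, 21, 25, 46] -> [1, 3, 11, 17, 21, 22, 25, 46]

Final sorted array: [1, 3, 11, 17, 21, 22, 25, 46]

The merge sort proceeds by recursively splitting the array and merging sorted halves.
After all merges, the sorted array is [1, 3, 11, 17, 21, 22, 25, 46].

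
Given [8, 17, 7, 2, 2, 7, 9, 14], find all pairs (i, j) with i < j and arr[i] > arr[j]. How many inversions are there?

Finding inversions in [8, 17, 7, 2, 2, 7, 9, 14]:

(0, 2): arr[0]=8 > arr[2]=7
(0, 3): arr[0]=8 > arr[3]=2
(0, 4): arr[0]=8 > arr[4]=2
(0, 5): arr[0]=8 > arr[5]=7
(1, 2): arr[1]=17 > arr[2]=7
(1, 3): arr[1]=17 > arr[3]=2
(1, 4): arr[1]=17 > arr[4]=2
(1, 5): arr[1]=17 > arr[5]=7
(1, 6): arr[1]=17 > arr[6]=9
(1, 7): arr[1]=17 > arr[7]=14
(2, 3): arr[2]=7 > arr[3]=2
(2, 4): arr[2]=7 > arr[4]=2

Total inversions: 12

The array has 12 inversion(s): (0,2), (0,3), (0,4), (0,5), (1,2), (1,3), (1,4), (1,5), (1,6), (1,7), (2,3), (2,4). Each pair (i,j) satisfies i < j and arr[i] > arr[j].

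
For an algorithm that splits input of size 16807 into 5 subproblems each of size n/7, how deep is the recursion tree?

For divide and conquer with division factor 7:

Problem sizes at each level:
Level 0: 16807
Level 1: 2401
Level 2: 343
Level 3: 49
Level 4: 7
Level 5: 1

The root is level 0 and the size-1 base case is level 5 (the tree spans levels 0 through 5, i.e. 6 levels counting the root), so the depth is the number of divisions: log_7(16807) = 5

The recursion tree depth is log_7(16807) = 5. At each level, the problem size is divided by 7, so it takes 5 divisions to reduce to a base case of size 1. The algorithm makes 5 recursive calls at each level.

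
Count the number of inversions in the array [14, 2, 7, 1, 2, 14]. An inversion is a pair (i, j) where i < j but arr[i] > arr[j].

Finding inversions in [14, 2, 7, 1, 2, 14]:

(0, 1): arr[0]=14 > arr[1]=2
(0, 2): arr[0]=14 > arr[2]=7
(0, 3): arr[0]=14 > arr[3]=1
(0, 4): arr[0]=14 > arr[4]=2
(1, 3): arr[1]=2 > arr[3]=1
(2, 3): arr[2]=7 > arr[3]=1
(2, 4): arr[2]=7 > arr[4]=2

Total inversions: 7

The array has 7 inversion(s): (0,1), (0,2), (0,3), (0,4), (1,3), (2,3), (2,4). Each pair (i,j) satisfies i < j and arr[i] > arr[j].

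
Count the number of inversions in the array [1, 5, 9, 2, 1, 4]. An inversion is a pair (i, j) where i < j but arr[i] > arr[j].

Finding inversions in [1, 5, 9, 2, 1, 4]:

(1, 3): arr[1]=5 > arr[3]=2
(1, 4): arr[1]=5 > arr[4]=1
(1, 5): arr[1]=5 > arr[5]=4
(2, 3): arr[2]=9 > arr[3]=2
(2, 4): arr[2]=9 > arr[4]=1
(2, 5): arr[2]=9 > arr[5]=4
(3, 4): arr[3]=2 > arr[4]=1

Total inversions: 7

The array has 7 inversion(s): (1,3), (1,4), (1,5), (2,3), (2,4), (2,5), (3,4). Each pair (i,j) satisfies i < j and arr[i] > arr[j].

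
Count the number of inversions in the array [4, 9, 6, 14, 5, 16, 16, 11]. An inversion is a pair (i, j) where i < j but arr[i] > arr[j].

Finding inversions in [4, 9, 6, 14, 5, 16, 16, 11]:

(1, 2): arr[1]=9 > arr[2]=6
(1, 4): arr[1]=9 > arr[4]=5
(2, 4): arr[2]=6 > arr[4]=5
(3, 4): arr[3]=14 > arr[4]=5
(3, 7): arr[3]=14 > arr[7]=11
(5, 7): arr[5]=16 > arr[7]=11
(6, 7): arr[6]=16 > arr[7]=11

Total inversions: 7

The array has 7 inversion(s): (1,2), (1,4), (2,4), (3,4), (3,7), (5,7), (6,7). Each pair (i,j) satisfies i < j and arr[i] > arr[j].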